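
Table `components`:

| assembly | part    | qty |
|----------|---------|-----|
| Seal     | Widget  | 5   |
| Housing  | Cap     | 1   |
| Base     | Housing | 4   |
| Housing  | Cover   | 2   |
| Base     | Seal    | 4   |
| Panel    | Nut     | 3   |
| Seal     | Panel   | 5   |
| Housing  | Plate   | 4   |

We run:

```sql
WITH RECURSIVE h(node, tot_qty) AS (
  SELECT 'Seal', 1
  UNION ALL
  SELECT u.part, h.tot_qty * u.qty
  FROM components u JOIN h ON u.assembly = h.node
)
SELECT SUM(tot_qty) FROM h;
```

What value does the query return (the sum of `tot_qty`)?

26

Base: (Seal, tot_qty=1).
Iteration 1: components of {Seal} -> Panel = 1*5 = 5, Widget = 1*5 = 5.
Iteration 2: components of {Panel,Widget} -> Nut = 5*3 = 15.
Iteration 3: no further components; recursion stops.
SUM(tot_qty) = 1 + 5 + 5 + 15 = 26.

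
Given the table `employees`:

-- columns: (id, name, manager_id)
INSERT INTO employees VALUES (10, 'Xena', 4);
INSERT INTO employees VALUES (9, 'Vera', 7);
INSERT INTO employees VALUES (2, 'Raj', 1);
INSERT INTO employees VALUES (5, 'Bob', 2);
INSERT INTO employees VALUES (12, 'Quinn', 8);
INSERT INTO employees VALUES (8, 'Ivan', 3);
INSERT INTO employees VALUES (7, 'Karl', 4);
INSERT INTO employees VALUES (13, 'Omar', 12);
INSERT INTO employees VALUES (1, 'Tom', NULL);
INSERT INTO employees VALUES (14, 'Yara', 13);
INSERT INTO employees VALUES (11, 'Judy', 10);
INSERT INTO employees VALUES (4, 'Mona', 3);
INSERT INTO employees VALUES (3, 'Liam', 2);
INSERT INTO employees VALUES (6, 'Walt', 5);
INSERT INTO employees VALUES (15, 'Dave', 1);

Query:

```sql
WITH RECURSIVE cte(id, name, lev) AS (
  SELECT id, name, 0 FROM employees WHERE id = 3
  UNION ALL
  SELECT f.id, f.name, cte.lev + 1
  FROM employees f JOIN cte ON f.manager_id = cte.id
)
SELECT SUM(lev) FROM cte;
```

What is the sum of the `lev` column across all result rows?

21

Base: id=3 (Liam) at lev 0.
Iteration 1: rows with manager_id in {3} -> Mona (id 4, lev 1), Ivan (id 8, lev 1).
Iteration 2: rows with manager_id in {4,8} -> Karl (id 7, lev 2), Xena (id 10, lev 2), Quinn (id 12, lev 2).
Iteration 3: rows with manager_id in {7,10,12} -> Vera (id 9, lev 3), Judy (id 11, lev 3), Omar (id 13, lev 3).
Iteration 4: rows with manager_id in {9,11,13} -> Yara (id 14, lev 4).
Iteration 5: no rows with manager_id in {14}; recursion stops.
SUM(lev) = 0 + 1 + 1 + 2 + 2 + 2 + 3 + 3 + 3 + 4 = 21.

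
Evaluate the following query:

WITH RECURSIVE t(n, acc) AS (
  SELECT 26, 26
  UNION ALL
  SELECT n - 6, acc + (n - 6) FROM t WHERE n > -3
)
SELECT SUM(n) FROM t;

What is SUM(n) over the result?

Base: n=26, acc=26.
Iteration 1: 26 > -3 holds -> n = 26 - 6 = 20, acc = 26 + 20 = 46.
Iteration 2: 20 > -3 holds -> n = 20 - 6 = 14, acc = 46 + 14 = 60.
Iteration 3: 14 > -3 holds -> n = 14 - 6 = 8, acc = 60 + 8 = 68.
Iteration 4: 8 > -3 holds -> n = 8 - 6 = 2, acc = 68 + 2 = 70.
Iteration 5: 2 > -3 holds -> n = 2 - 6 = -4, acc = 70 + -4 = 66.
Iteration 6: -4 > -3 fails; recursion stops.
SUM(n) = 26 + 20 + 14 + 8 + 2 + -4 = 66.

66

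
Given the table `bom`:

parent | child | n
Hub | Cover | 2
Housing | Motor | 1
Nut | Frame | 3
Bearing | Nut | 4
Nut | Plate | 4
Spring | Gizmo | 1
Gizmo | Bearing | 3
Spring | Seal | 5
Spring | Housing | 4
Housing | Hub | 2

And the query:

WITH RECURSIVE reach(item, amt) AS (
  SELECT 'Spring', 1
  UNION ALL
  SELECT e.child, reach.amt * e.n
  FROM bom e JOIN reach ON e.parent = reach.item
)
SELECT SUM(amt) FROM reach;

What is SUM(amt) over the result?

138

Base: (Spring, amt=1).
Iteration 1: components of {Spring} -> Gizmo = 1*1 = 1, Housing = 1*4 = 4, Seal = 1*5 = 5.
Iteration 2: components of {Gizmo,Housing,Seal} -> Bearing = 1*3 = 3, Hub = 4*2 = 8, Motor = 4*1 = 4.
Iteration 3: components of {Bearing,Hub,Motor} -> Cover = 8*2 = 16, Nut = 3*4 = 12.
Iteration 4: components of {Cover,Nut} -> Frame = 12*3 = 36, Plate = 12*4 = 48.
Iteration 5: no further components; recursion stops.
SUM(amt) = 1 + 4 + 5 + 1 + 4 + 8 + 3 + 16 + 12 + 36 + 48 = 138.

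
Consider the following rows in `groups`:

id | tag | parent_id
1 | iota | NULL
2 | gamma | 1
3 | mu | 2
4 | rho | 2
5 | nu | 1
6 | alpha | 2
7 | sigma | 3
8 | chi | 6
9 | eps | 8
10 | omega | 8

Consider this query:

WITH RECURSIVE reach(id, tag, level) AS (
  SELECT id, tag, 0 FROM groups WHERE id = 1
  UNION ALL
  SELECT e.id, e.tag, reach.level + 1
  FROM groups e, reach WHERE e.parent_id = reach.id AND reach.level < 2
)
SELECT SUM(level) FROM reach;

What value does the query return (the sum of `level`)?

Base: id=1 (iota) at level 0.
Iteration 1: rows with parent_id in {1} -> gamma (id 2, level 1), nu (id 5, level 1).
Iteration 2: rows with parent_id in {2,5} -> mu (id 3, level 2), rho (id 4, level 2), alpha (id 6, level 2).
Iteration 3: level < 2 fails for all current rows; recursion stops.
SUM(level) = 0 + 1 + 1 + 2 + 2 + 2 = 8.

8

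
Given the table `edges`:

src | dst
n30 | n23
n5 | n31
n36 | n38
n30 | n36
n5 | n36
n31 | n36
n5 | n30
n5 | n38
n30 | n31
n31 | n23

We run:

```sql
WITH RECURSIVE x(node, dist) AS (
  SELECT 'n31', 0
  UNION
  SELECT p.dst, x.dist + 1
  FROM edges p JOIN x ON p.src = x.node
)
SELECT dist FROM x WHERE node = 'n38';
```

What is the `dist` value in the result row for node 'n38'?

Base: (n31, dist=0).
Iteration 1: edges from {n31} -> (n23, dist=1), (n36, dist=1).
Iteration 2: edges from {n23,n36} -> (n38, dist=2).
Iteration 3: no outgoing edges from {n38}; recursion stops.

2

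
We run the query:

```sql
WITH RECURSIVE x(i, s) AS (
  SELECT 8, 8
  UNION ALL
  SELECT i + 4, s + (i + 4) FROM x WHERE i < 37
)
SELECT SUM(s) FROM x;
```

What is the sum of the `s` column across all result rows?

840

Base: i=8, s=8.
Iteration 1: 8 < 37 holds -> i = 8 + 4 = 12, s = 8 + 12 = 20.
Iteration 2: 12 < 37 holds -> i = 12 + 4 = 16, s = 20 + 16 = 36.
Iteration 3: 16 < 37 holds -> i = 16 + 4 = 20, s = 36 + 20 = 56.
Iteration 4: 20 < 37 holds -> i = 20 + 4 = 24, s = 56 + 24 = 80.
Iteration 5: 24 < 37 holds -> i = 24 + 4 = 28, s = 80 + 28 = 108.
Iteration 6: 28 < 37 holds -> i = 28 + 4 = 32, s = 108 + 32 = 140.
Iteration 7: 32 < 37 holds -> i = 32 + 4 = 36, s = 140 + 36 = 176.
Iteration 8: 36 < 37 holds -> i = 36 + 4 = 40, s = 176 + 40 = 216.
Iteration 9: 40 < 37 fails; recursion stops.
SUM(s) = 8 + 20 + 36 + 56 + 80 + 108 + 140 + 176 + 216 = 840.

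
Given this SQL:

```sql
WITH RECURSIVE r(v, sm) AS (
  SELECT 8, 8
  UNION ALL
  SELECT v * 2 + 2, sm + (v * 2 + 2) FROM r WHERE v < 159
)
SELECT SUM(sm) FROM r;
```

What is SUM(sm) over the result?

1158

Base: v=8, sm=8.
Iteration 1: 8 < 159 holds -> v = 8 * 2 + 2 = 18, sm = 8 + 18 = 26.
Iteration 2: 18 < 159 holds -> v = 18 * 2 + 2 = 38, sm = 26 + 38 = 64.
Iteration 3: 38 < 159 holds -> v = 38 * 2 + 2 = 78, sm = 64 + 78 = 142.
Iteration 4: 78 < 159 holds -> v = 78 * 2 + 2 = 158, sm = 142 + 158 = 300.
Iteration 5: 158 < 159 holds -> v = 158 * 2 + 2 = 318, sm = 300 + 318 = 618.
Iteration 6: 318 < 159 fails; recursion stops.
SUM(sm) = 8 + 26 + 64 + 142 + 300 + 618 = 1158.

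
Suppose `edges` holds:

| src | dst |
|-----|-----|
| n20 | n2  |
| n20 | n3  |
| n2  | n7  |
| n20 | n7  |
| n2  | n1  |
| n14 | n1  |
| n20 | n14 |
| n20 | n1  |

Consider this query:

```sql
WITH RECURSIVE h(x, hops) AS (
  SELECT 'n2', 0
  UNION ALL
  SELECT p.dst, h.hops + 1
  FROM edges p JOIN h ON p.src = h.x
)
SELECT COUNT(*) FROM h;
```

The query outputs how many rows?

Base: (n2, hops=0).
Iteration 1: edges from {n2} -> (n1, hops=1), (n7, hops=1).
Iteration 2: no outgoing edges from {n1,n7}; recursion stops.
Total rows emitted: 3.

3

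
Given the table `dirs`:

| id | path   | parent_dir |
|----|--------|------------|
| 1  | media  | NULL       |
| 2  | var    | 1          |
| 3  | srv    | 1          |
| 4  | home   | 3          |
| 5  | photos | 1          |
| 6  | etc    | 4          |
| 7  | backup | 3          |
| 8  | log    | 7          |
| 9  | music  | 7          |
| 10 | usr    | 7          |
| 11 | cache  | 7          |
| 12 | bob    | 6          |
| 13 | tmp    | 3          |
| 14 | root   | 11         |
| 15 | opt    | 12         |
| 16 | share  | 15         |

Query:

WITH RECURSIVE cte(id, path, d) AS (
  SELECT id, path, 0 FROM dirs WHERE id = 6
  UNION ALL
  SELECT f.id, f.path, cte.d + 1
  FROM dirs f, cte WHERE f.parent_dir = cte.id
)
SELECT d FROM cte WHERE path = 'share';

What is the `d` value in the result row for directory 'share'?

Base: id=6 (etc) at d 0.
Iteration 1: rows with parent_dir in {6} -> bob (id 12, d 1).
Iteration 2: rows with parent_dir in {12} -> opt (id 15, d 2).
Iteration 3: rows with parent_dir in {15} -> share (id 16, d 3).
Iteration 4: no rows with parent_dir in {16}; recursion stops.

3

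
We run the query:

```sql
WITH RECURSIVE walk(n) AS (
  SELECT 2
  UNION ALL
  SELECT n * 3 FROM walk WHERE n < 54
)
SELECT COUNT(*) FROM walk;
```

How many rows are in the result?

Base: n=2.
Iteration 1: 2 < 54 holds -> n = 2 * 3 = 6.
Iteration 2: 6 < 54 holds -> n = 6 * 3 = 18.
Iteration 3: 18 < 54 holds -> n = 18 * 3 = 54.
Iteration 4: 54 < 54 fails; recursion stops.
Total rows emitted: 4.

4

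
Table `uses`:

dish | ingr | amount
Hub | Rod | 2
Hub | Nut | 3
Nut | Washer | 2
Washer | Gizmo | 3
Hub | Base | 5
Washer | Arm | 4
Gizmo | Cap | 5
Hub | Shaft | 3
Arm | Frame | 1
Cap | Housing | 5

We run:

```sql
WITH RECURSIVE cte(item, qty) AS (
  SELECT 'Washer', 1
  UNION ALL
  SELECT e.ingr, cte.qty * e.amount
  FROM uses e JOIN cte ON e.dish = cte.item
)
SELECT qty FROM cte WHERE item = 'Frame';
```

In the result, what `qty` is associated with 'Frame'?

Base: (Washer, qty=1).
Iteration 1: components of {Washer} -> Arm = 1*4 = 4, Gizmo = 1*3 = 3.
Iteration 2: components of {Arm,Gizmo} -> Cap = 3*5 = 15, Frame = 4*1 = 4.
Iteration 3: components of {Cap,Frame} -> Housing = 15*5 = 75.
Iteration 4: no further components; recursion stops.

4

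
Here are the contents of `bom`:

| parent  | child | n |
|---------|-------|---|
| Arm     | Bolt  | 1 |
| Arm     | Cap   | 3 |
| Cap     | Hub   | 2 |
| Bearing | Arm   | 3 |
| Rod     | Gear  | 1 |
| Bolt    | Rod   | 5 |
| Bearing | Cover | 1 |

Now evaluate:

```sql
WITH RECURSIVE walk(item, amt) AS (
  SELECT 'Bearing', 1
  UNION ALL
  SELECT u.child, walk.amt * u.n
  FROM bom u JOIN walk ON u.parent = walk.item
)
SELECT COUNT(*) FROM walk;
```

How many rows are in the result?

Base: (Bearing, amt=1).
Iteration 1: components of {Bearing} -> Arm = 1*3 = 3, Cover = 1*1 = 1.
Iteration 2: components of {Arm,Cover} -> Bolt = 3*1 = 3, Cap = 3*3 = 9.
Iteration 3: components of {Bolt,Cap} -> Hub = 9*2 = 18, Rod = 3*5 = 15.
Iteration 4: components of {Hub,Rod} -> Gear = 15*1 = 15.
Iteration 5: no further components; recursion stops.
Total rows emitted: 8.

8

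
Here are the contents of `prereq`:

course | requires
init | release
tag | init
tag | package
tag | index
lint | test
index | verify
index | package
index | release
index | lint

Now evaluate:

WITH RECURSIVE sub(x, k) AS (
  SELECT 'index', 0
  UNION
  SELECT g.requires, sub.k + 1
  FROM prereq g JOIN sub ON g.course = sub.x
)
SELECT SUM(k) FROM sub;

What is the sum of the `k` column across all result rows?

6

Base: (index, k=0).
Iteration 1: edges from {index} -> (lint, k=1), (package, k=1), (release, k=1), (verify, k=1).
Iteration 2: edges from {lint,package,release,verify} -> (test, k=2).
Iteration 3: no outgoing edges from {test}; recursion stops.
SUM(k) = 0 + 1 + 1 + 1 + 1 + 2 = 6.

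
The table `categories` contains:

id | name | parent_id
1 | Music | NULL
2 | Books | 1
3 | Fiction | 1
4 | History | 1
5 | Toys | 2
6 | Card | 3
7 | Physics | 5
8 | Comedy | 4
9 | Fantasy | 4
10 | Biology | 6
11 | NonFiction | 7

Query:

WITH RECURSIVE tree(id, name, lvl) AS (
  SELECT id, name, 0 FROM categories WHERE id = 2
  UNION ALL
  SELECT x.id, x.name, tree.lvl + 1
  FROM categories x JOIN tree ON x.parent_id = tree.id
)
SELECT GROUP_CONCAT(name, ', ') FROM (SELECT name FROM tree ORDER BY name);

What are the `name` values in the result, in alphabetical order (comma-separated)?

Base: id=2 (Books) at lvl 0.
Iteration 1: rows with parent_id in {2} -> Toys (id 5, lvl 1).
Iteration 2: rows with parent_id in {5} -> Physics (id 7, lvl 2).
Iteration 3: rows with parent_id in {7} -> NonFiction (id 11, lvl 3).
Iteration 4: no rows with parent_id in {11}; recursion stops.

Books, NonFiction, Physics, Toys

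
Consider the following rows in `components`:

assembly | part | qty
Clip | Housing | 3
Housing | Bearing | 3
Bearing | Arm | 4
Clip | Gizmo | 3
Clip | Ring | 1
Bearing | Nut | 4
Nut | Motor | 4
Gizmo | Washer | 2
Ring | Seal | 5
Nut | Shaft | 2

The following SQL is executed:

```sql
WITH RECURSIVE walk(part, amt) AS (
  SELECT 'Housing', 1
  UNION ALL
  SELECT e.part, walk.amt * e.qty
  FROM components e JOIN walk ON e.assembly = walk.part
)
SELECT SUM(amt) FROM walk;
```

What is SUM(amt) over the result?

Base: (Housing, amt=1).
Iteration 1: components of {Housing} -> Bearing = 1*3 = 3.
Iteration 2: components of {Bearing} -> Arm = 3*4 = 12, Nut = 3*4 = 12.
Iteration 3: components of {Arm,Nut} -> Motor = 12*4 = 48, Shaft = 12*2 = 24.
Iteration 4: no further components; recursion stops.
SUM(amt) = 1 + 3 + 12 + 12 + 48 + 24 = 100.

100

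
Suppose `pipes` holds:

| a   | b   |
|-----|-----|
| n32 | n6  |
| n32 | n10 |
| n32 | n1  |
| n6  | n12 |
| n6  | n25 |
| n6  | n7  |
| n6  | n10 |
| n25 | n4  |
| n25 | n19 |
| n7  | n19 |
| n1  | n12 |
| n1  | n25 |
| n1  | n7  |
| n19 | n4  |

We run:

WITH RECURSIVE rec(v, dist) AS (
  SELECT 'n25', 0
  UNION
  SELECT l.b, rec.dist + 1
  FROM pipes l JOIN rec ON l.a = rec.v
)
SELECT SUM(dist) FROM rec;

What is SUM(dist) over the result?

4

Base: (n25, dist=0).
Iteration 1: edges from {n25} -> (n19, dist=1), (n4, dist=1).
Iteration 2: edges from {n19,n4} -> (n4, dist=2).
Iteration 3: no outgoing edges from {n4}; recursion stops.
SUM(dist) = 0 + 1 + 1 + 2 = 4.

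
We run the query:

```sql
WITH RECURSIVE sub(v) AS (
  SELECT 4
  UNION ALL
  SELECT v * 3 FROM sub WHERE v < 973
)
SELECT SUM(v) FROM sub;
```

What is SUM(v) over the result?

Base: v=4.
Iteration 1: 4 < 973 holds -> v = 4 * 3 = 12.
Iteration 2: 12 < 973 holds -> v = 12 * 3 = 36.
Iteration 3: 36 < 973 holds -> v = 36 * 3 = 108.
Iteration 4: 108 < 973 holds -> v = 108 * 3 = 324.
Iteration 5: 324 < 973 holds -> v = 324 * 3 = 972.
Iteration 6: 972 < 973 holds -> v = 972 * 3 = 2916.
Iteration 7: 2916 < 973 fails; recursion stops.
SUM(v) = 4 + 12 + 36 + 108 + 324 + 972 + 2916 = 4372.

4372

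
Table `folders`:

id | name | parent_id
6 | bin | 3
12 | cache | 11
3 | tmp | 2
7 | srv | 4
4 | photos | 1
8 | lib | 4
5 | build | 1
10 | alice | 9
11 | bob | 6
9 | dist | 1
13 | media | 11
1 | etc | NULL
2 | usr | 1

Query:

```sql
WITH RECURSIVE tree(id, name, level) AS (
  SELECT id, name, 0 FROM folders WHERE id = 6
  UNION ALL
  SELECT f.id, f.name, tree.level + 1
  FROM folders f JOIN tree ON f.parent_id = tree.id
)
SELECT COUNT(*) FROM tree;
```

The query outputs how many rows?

Base: id=6 (bin) at level 0.
Iteration 1: rows with parent_id in {6} -> bob (id 11, level 1).
Iteration 2: rows with parent_id in {11} -> cache (id 12, level 2), media (id 13, level 2).
Iteration 3: no rows with parent_id in {12,13}; recursion stops.
Total rows emitted: 4.

4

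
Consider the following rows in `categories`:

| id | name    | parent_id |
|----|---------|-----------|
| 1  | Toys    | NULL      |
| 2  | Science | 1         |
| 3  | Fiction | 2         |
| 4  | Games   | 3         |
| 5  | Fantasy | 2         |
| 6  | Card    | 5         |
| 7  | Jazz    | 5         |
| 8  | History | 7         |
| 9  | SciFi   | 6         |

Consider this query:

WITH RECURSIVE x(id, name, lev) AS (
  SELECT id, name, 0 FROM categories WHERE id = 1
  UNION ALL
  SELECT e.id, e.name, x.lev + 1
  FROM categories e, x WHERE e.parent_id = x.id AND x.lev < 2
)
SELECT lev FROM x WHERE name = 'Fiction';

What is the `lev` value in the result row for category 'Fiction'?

Base: id=1 (Toys) at lev 0.
Iteration 1: rows with parent_id in {1} -> Science (id 2, lev 1).
Iteration 2: rows with parent_id in {2} -> Fiction (id 3, lev 2), Fantasy (id 5, lev 2).
Iteration 3: lev < 2 fails for all current rows; recursion stops.

2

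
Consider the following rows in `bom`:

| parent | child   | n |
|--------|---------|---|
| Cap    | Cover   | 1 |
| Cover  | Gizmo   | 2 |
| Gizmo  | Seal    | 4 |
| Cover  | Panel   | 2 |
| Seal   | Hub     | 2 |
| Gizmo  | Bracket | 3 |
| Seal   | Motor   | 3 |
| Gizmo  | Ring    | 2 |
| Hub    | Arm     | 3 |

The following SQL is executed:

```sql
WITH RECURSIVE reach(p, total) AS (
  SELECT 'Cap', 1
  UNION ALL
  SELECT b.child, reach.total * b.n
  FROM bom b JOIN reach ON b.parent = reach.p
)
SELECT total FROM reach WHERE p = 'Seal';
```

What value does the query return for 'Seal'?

8

Base: (Cap, total=1).
Iteration 1: components of {Cap} -> Cover = 1*1 = 1.
Iteration 2: components of {Cover} -> Gizmo = 1*2 = 2, Panel = 1*2 = 2.
Iteration 3: components of {Gizmo,Panel} -> Bracket = 2*3 = 6, Ring = 2*2 = 4, Seal = 2*4 = 8.
Iteration 4: components of {Bracket,Ring,Seal} -> Hub = 8*2 = 16, Motor = 8*3 = 24.
Iteration 5: components of {Hub,Motor} -> Arm = 16*3 = 48.
Iteration 6: no further components; recursion stops.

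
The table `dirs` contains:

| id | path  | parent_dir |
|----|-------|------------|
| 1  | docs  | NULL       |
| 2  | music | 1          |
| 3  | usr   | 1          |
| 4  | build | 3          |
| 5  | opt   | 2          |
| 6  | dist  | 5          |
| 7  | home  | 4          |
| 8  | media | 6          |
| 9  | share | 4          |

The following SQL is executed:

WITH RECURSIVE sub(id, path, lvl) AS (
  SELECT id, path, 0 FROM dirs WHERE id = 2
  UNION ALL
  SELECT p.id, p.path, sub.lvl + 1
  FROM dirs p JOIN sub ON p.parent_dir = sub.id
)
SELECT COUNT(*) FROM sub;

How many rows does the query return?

Base: id=2 (music) at lvl 0.
Iteration 1: rows with parent_dir in {2} -> opt (id 5, lvl 1).
Iteration 2: rows with parent_dir in {5} -> dist (id 6, lvl 2).
Iteration 3: rows with parent_dir in {6} -> media (id 8, lvl 3).
Iteration 4: no rows with parent_dir in {8}; recursion stops.
Total rows emitted: 4.

4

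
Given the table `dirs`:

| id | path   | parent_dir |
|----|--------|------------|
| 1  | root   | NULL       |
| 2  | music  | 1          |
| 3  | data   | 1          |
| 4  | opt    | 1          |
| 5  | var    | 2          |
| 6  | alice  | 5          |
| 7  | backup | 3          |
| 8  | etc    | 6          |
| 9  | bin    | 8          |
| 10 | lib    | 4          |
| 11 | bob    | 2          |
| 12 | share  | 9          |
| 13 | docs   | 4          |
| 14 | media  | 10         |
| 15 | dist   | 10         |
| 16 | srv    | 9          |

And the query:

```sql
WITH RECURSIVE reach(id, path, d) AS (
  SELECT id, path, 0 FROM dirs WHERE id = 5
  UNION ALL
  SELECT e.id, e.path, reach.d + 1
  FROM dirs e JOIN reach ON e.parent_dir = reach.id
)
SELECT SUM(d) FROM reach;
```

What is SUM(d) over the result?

Base: id=5 (var) at d 0.
Iteration 1: rows with parent_dir in {5} -> alice (id 6, d 1).
Iteration 2: rows with parent_dir in {6} -> etc (id 8, d 2).
Iteration 3: rows with parent_dir in {8} -> bin (id 9, d 3).
Iteration 4: rows with parent_dir in {9} -> share (id 12, d 4), srv (id 16, d 4).
Iteration 5: no rows with parent_dir in {12,16}; recursion stops.
SUM(d) = 0 + 1 + 2 + 3 + 4 + 4 = 14.

14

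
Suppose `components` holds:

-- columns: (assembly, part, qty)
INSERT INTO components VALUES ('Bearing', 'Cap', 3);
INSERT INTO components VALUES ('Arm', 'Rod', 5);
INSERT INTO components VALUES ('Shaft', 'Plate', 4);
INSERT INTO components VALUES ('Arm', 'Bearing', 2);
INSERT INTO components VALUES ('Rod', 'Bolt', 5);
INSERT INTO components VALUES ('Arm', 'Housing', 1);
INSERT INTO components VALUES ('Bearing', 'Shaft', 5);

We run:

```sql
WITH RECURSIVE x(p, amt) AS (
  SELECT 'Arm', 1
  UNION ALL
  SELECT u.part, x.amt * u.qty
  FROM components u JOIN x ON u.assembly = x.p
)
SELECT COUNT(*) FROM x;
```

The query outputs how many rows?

8

Base: (Arm, amt=1).
Iteration 1: components of {Arm} -> Bearing = 1*2 = 2, Housing = 1*1 = 1, Rod = 1*5 = 5.
Iteration 2: components of {Bearing,Housing,Rod} -> Bolt = 5*5 = 25, Cap = 2*3 = 6, Shaft = 2*5 = 10.
Iteration 3: components of {Bolt,Cap,Shaft} -> Plate = 10*4 = 40.
Iteration 4: no further components; recursion stops.
Total rows emitted: 8.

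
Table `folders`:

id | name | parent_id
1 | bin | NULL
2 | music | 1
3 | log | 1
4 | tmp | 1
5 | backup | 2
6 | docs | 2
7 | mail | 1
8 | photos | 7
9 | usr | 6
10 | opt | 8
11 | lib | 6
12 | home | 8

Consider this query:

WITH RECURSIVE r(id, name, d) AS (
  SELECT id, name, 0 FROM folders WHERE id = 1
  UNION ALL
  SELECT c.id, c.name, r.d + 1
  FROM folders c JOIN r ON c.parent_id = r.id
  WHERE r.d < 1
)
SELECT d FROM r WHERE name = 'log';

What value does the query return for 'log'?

1

Base: id=1 (bin) at d 0.
Iteration 1: rows with parent_id in {1} -> music (id 2, d 1), log (id 3, d 1), tmp (id 4, d 1), mail (id 7, d 1).
Iteration 2: d < 1 fails for all current rows; recursion stops.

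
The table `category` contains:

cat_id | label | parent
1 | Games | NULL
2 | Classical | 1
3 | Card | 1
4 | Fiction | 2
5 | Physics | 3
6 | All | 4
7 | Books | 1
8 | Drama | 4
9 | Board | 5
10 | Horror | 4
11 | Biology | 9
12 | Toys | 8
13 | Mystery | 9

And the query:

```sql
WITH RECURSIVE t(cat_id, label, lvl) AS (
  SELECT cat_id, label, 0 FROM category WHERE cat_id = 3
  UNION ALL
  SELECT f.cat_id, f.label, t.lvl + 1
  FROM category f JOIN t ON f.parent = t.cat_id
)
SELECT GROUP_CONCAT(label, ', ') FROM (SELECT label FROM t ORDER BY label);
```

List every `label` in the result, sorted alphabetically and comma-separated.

Biology, Board, Card, Mystery, Physics

Base: cat_id=3 (Card) at lvl 0.
Iteration 1: rows with parent in {3} -> Physics (id 5, lvl 1).
Iteration 2: rows with parent in {5} -> Board (id 9, lvl 2).
Iteration 3: rows with parent in {9} -> Biology (id 11, lvl 3), Mystery (id 13, lvl 3).
Iteration 4: no rows with parent in {11,13}; recursion stops.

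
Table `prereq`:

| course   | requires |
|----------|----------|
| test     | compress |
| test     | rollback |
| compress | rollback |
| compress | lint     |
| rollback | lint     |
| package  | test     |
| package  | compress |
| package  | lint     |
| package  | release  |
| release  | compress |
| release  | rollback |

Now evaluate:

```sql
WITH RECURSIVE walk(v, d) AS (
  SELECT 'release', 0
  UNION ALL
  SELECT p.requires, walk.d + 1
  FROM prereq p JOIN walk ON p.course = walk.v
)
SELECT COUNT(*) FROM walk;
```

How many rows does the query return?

7

Base: (release, d=0).
Iteration 1: edges from {release} -> (compress, d=1), (rollback, d=1).
Iteration 2: edges from {compress,rollback} -> (lint, d=2) x2, (rollback, d=2). [UNION ALL keeps all 3 new rows, including repeats]
Iteration 3: edges from {lint,rollback} -> (lint, d=3).
Iteration 4: no outgoing edges from {lint}; recursion stops.
Total rows emitted: 7.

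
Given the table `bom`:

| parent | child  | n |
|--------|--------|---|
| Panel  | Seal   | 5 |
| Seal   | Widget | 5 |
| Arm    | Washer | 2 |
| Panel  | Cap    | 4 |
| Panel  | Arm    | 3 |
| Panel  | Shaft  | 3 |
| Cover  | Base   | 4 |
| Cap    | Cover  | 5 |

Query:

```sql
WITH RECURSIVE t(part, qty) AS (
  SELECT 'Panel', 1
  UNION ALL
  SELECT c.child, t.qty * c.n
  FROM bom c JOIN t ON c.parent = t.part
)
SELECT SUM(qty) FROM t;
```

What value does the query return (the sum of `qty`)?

147

Base: (Panel, qty=1).
Iteration 1: components of {Panel} -> Arm = 1*3 = 3, Cap = 1*4 = 4, Seal = 1*5 = 5, Shaft = 1*3 = 3.
Iteration 2: components of {Arm,Cap,Seal,Shaft} -> Cover = 4*5 = 20, Washer = 3*2 = 6, Widget = 5*5 = 25.
Iteration 3: components of {Cover,Washer,Widget} -> Base = 20*4 = 80.
Iteration 4: no further components; recursion stops.
SUM(qty) = 1 + 4 + 3 + 3 + 5 + 20 + 6 + 25 + 80 = 147.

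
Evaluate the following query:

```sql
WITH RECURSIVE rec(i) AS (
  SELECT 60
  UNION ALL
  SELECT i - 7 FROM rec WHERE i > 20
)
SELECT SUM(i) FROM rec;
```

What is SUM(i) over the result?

Base: i=60.
Iteration 1: 60 > 20 holds -> i = 60 - 7 = 53.
Iteration 2: 53 > 20 holds -> i = 53 - 7 = 46.
Iteration 3: 46 > 20 holds -> i = 46 - 7 = 39.
Iteration 4: 39 > 20 holds -> i = 39 - 7 = 32.
Iteration 5: 32 > 20 holds -> i = 32 - 7 = 25.
Iteration 6: 25 > 20 holds -> i = 25 - 7 = 18.
Iteration 7: 18 > 20 fails; recursion stops.
SUM(i) = 60 + 53 + 46 + 39 + 32 + 25 + 18 = 273.

273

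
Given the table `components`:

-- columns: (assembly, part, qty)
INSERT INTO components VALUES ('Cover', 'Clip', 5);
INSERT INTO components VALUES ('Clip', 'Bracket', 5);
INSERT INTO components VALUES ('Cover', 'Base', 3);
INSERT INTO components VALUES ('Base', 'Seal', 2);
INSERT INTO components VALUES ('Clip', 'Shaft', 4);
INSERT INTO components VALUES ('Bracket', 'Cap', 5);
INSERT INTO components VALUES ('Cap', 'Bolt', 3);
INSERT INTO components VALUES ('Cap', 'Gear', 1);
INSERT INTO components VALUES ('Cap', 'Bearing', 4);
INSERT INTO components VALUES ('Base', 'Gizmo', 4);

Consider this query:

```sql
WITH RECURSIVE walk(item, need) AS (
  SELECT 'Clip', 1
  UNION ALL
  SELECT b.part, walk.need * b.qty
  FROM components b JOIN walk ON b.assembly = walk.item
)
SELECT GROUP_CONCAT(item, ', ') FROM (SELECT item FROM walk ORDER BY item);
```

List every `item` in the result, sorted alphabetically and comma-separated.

Bearing, Bolt, Bracket, Cap, Clip, Gear, Shaft

Base: (Clip, need=1).
Iteration 1: components of {Clip} -> Bracket = 1*5 = 5, Shaft = 1*4 = 4.
Iteration 2: components of {Bracket,Shaft} -> Cap = 5*5 = 25.
Iteration 3: components of {Cap} -> Bearing = 25*4 = 100, Bolt = 25*3 = 75, Gear = 25*1 = 25.
Iteration 4: no further components; recursion stops.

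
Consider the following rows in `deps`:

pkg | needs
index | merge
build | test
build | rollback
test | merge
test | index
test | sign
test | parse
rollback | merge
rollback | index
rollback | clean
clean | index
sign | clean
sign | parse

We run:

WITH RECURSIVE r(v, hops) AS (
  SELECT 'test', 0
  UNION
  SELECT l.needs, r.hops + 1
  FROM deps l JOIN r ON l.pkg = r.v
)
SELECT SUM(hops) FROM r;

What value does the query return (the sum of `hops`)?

Base: (test, hops=0).
Iteration 1: edges from {test} -> (index, hops=1), (merge, hops=1), (parse, hops=1), (sign, hops=1).
Iteration 2: edges from {index,merge,parse,sign} -> (clean, hops=2), (merge, hops=2), (parse, hops=2).
Iteration 3: edges from {clean,merge,parse} -> (index, hops=3).
Iteration 4: edges from {index} -> (merge, hops=4).
Iteration 5: no outgoing edges from {merge}; recursion stops.
SUM(hops) = 0 + 1 + 1 + 1 + 1 + 2 + 2 + 2 + 3 + 4 = 17.

17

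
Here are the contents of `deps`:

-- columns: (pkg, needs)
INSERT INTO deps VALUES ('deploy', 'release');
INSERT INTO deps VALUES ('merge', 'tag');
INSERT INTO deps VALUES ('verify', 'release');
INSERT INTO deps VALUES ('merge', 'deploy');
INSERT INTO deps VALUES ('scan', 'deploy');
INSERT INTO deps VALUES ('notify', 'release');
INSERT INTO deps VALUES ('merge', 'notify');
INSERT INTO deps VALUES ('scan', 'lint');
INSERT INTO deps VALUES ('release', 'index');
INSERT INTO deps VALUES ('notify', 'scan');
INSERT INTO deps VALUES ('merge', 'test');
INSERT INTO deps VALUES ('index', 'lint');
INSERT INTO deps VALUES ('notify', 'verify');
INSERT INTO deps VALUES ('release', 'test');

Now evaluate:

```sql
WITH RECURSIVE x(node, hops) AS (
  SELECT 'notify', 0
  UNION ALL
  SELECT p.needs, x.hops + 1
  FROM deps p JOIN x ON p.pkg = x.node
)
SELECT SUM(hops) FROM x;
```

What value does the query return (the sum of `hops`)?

Base: (notify, hops=0).
Iteration 1: edges from {notify} -> (release, hops=1), (scan, hops=1), (verify, hops=1).
Iteration 2: edges from {release,scan,verify} -> (deploy, hops=2), (index, hops=2), (lint, hops=2), (release, hops=2), (test, hops=2).
Iteration 3: edges from {deploy,index,lint,release,test} -> (index, hops=3), (lint, hops=3), (release, hops=3), (test, hops=3).
Iteration 4: edges from {index,lint,release,test} -> (index, hops=4), (lint, hops=4), (test, hops=4).
Iteration 5: edges from {index,lint,test} -> (lint, hops=5).
Iteration 6: no outgoing edges from {lint}; recursion stops.
SUM(hops) = 0 + 1 + 1 + 1 + 2 + 2 + 2 + 2 + 2 + 3 + 3 + 3 + 3 + 4 + ... (17 terms) = 42.

42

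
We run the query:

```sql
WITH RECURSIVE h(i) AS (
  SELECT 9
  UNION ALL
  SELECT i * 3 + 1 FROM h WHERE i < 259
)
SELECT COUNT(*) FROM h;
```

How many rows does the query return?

5

Base: i=9.
Iteration 1: 9 < 259 holds -> i = 9 * 3 + 1 = 28.
Iteration 2: 28 < 259 holds -> i = 28 * 3 + 1 = 85.
Iteration 3: 85 < 259 holds -> i = 85 * 3 + 1 = 256.
Iteration 4: 256 < 259 holds -> i = 256 * 3 + 1 = 769.
Iteration 5: 769 < 259 fails; recursion stops.
Total rows emitted: 5.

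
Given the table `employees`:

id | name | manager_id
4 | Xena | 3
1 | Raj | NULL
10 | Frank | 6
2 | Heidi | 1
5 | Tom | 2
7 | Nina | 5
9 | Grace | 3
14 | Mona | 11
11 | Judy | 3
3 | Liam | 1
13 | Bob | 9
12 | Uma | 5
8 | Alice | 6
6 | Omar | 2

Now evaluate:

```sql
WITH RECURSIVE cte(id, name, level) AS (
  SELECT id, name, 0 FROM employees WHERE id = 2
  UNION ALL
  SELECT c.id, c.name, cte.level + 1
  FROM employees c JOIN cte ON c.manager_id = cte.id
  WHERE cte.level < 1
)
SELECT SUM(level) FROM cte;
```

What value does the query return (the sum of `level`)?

Base: id=2 (Heidi) at level 0.
Iteration 1: rows with manager_id in {2} -> Tom (id 5, level 1), Omar (id 6, level 1).
Iteration 2: level < 1 fails for all current rows; recursion stops.
SUM(level) = 0 + 1 + 1 = 2.

2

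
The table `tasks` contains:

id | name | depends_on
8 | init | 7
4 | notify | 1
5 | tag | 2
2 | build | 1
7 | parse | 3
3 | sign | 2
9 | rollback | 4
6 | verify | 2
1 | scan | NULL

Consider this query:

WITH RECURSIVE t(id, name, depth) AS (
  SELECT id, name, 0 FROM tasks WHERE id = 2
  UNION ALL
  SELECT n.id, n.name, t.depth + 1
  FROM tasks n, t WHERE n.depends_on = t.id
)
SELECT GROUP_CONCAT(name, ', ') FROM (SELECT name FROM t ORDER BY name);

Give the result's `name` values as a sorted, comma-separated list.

Base: id=2 (build) at depth 0.
Iteration 1: rows with depends_on in {2} -> sign (id 3, depth 1), tag (id 5, depth 1), verify (id 6, depth 1).
Iteration 2: rows with depends_on in {3,5,6} -> parse (id 7, depth 2).
Iteration 3: rows with depends_on in {7} -> init (id 8, depth 3).
Iteration 4: no rows with depends_on in {8}; recursion stops.

build, init, parse, sign, tag, verify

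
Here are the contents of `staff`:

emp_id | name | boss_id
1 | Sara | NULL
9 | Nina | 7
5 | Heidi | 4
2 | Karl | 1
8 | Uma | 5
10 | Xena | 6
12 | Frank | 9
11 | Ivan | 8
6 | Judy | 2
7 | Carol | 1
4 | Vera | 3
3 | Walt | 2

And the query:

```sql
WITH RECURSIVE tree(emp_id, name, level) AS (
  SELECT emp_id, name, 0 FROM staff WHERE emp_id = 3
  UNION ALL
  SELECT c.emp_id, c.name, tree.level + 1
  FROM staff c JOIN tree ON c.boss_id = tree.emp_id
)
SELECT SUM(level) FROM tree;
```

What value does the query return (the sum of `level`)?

Base: emp_id=3 (Walt) at level 0.
Iteration 1: rows with boss_id in {3} -> Vera (id 4, level 1).
Iteration 2: rows with boss_id in {4} -> Heidi (id 5, level 2).
Iteration 3: rows with boss_id in {5} -> Uma (id 8, level 3).
Iteration 4: rows with boss_id in {8} -> Ivan (id 11, level 4).
Iteration 5: no rows with boss_id in {11}; recursion stops.
SUM(level) = 0 + 1 + 2 + 3 + 4 = 10.

10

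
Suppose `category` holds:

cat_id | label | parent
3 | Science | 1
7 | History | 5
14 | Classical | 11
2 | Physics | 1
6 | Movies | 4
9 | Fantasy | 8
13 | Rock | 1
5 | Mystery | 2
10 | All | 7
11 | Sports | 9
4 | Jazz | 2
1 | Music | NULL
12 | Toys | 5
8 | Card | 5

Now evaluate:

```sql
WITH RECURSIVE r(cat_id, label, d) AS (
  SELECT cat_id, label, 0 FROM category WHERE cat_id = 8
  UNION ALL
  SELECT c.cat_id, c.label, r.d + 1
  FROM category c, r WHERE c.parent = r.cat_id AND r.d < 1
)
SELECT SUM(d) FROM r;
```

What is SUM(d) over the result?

1

Base: cat_id=8 (Card) at d 0.
Iteration 1: rows with parent in {8} -> Fantasy (id 9, d 1).
Iteration 2: d < 1 fails for all current rows; recursion stops.
SUM(d) = 0 + 1 = 1.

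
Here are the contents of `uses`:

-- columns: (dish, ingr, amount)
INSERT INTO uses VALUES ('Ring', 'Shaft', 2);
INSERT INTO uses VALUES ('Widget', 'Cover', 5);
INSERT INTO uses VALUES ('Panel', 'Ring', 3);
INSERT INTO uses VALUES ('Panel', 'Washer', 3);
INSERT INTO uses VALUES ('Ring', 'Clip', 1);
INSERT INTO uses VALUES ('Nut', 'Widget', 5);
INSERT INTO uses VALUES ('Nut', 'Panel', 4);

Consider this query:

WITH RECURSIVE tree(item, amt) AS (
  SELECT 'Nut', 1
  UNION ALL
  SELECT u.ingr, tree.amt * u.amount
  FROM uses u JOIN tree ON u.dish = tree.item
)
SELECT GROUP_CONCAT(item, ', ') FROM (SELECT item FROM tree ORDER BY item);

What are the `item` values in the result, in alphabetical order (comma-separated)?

Clip, Cover, Nut, Panel, Ring, Shaft, Washer, Widget

Base: (Nut, amt=1).
Iteration 1: components of {Nut} -> Panel = 1*4 = 4, Widget = 1*5 = 5.
Iteration 2: components of {Panel,Widget} -> Cover = 5*5 = 25, Ring = 4*3 = 12, Washer = 4*3 = 12.
Iteration 3: components of {Cover,Ring,Washer} -> Clip = 12*1 = 12, Shaft = 12*2 = 24.
Iteration 4: no further components; recursion stops.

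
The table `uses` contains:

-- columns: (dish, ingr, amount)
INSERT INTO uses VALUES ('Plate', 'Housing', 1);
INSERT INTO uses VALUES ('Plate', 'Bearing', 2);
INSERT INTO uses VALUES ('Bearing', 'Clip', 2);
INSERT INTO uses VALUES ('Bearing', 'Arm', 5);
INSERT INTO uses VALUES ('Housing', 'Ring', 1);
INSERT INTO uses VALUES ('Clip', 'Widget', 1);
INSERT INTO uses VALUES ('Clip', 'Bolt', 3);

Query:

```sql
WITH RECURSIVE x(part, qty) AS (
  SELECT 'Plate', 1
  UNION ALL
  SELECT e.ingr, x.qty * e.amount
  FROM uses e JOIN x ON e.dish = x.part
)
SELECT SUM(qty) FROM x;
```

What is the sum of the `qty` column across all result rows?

Base: (Plate, qty=1).
Iteration 1: components of {Plate} -> Bearing = 1*2 = 2, Housing = 1*1 = 1.
Iteration 2: components of {Bearing,Housing} -> Arm = 2*5 = 10, Clip = 2*2 = 4, Ring = 1*1 = 1.
Iteration 3: components of {Arm,Clip,Ring} -> Bolt = 4*3 = 12, Widget = 4*1 = 4.
Iteration 4: no further components; recursion stops.
SUM(qty) = 1 + 1 + 2 + 1 + 4 + 10 + 4 + 12 = 35.

35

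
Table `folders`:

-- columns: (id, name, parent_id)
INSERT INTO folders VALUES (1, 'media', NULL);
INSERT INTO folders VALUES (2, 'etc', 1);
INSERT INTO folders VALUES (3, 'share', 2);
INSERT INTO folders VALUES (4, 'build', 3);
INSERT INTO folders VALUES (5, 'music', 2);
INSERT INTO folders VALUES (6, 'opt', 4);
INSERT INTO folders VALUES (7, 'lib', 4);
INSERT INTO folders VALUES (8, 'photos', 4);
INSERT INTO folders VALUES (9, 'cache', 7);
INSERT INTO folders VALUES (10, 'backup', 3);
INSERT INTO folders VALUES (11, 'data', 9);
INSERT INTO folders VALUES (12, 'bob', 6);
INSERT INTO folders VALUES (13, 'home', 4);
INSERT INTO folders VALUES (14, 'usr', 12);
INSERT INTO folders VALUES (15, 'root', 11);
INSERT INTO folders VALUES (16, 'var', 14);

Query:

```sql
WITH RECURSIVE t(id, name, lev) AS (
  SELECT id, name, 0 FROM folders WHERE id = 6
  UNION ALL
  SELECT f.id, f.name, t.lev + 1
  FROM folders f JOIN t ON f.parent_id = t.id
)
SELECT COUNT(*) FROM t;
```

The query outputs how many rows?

4

Base: id=6 (opt) at lev 0.
Iteration 1: rows with parent_id in {6} -> bob (id 12, lev 1).
Iteration 2: rows with parent_id in {12} -> usr (id 14, lev 2).
Iteration 3: rows with parent_id in {14} -> var (id 16, lev 3).
Iteration 4: no rows with parent_id in {16}; recursion stops.
Total rows emitted: 4.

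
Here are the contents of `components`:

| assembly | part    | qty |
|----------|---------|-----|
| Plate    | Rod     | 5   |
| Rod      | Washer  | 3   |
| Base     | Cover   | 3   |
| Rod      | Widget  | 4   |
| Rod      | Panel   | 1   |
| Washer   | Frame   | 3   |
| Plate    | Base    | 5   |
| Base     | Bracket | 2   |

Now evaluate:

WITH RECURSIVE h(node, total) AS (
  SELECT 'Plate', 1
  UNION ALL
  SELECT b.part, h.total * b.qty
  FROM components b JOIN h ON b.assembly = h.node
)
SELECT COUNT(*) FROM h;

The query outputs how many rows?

9

Base: (Plate, total=1).
Iteration 1: components of {Plate} -> Base = 1*5 = 5, Rod = 1*5 = 5.
Iteration 2: components of {Base,Rod} -> Bracket = 5*2 = 10, Cover = 5*3 = 15, Panel = 5*1 = 5, Washer = 5*3 = 15, Widget = 5*4 = 20.
Iteration 3: components of {Bracket,Cover,Panel,Washer,Widget} -> Frame = 15*3 = 45.
Iteration 4: no further components; recursion stops.
Total rows emitted: 9.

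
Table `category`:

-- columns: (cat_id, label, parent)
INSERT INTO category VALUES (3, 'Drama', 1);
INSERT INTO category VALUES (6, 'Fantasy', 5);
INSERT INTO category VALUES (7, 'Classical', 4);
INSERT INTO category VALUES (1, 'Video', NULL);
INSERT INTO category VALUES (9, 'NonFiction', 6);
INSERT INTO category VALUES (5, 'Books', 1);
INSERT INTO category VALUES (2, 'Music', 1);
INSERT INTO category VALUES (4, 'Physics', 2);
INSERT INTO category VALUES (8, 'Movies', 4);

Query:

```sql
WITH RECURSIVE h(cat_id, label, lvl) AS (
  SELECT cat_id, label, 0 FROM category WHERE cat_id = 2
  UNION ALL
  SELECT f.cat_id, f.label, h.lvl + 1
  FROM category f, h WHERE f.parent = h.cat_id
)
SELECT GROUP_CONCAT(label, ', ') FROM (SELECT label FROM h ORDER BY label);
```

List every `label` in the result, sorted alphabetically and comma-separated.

Classical, Movies, Music, Physics

Base: cat_id=2 (Music) at lvl 0.
Iteration 1: rows with parent in {2} -> Physics (id 4, lvl 1).
Iteration 2: rows with parent in {4} -> Classical (id 7, lvl 2), Movies (id 8, lvl 2).
Iteration 3: no rows with parent in {7,8}; recursion stops.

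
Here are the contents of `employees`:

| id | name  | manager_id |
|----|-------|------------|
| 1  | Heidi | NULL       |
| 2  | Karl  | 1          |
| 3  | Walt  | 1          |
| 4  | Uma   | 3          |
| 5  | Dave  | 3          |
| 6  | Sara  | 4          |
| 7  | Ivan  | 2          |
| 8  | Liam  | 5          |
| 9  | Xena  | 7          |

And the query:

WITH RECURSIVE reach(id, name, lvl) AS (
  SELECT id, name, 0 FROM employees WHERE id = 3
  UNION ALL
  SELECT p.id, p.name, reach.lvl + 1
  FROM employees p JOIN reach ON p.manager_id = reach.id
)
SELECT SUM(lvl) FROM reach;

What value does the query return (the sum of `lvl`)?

6

Base: id=3 (Walt) at lvl 0.
Iteration 1: rows with manager_id in {3} -> Uma (id 4, lvl 1), Dave (id 5, lvl 1).
Iteration 2: rows with manager_id in {4,5} -> Sara (id 6, lvl 2), Liam (id 8, lvl 2).
Iteration 3: no rows with manager_id in {6,8}; recursion stops.
SUM(lvl) = 0 + 1 + 1 + 2 + 2 = 6.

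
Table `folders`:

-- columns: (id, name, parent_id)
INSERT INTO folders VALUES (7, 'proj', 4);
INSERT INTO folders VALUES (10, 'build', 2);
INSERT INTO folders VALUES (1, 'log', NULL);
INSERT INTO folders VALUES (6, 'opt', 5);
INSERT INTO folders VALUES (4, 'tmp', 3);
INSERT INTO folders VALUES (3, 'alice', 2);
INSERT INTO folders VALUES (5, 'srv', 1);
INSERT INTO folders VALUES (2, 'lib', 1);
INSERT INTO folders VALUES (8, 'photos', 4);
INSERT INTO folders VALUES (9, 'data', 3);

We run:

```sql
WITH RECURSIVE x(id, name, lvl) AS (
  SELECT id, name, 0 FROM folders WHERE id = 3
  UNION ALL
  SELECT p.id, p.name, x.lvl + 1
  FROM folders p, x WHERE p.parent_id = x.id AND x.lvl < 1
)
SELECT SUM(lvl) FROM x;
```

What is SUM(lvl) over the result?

Base: id=3 (alice) at lvl 0.
Iteration 1: rows with parent_id in {3} -> tmp (id 4, lvl 1), data (id 9, lvl 1).
Iteration 2: lvl < 1 fails for all current rows; recursion stops.
SUM(lvl) = 0 + 1 + 1 = 2.

2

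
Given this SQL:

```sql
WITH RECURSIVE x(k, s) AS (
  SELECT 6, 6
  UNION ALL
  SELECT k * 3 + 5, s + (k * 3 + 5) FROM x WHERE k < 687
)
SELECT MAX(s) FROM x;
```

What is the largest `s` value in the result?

3079

Base: k=6, s=6.
Iteration 1: 6 < 687 holds -> k = 6 * 3 + 5 = 23, s = 6 + 23 = 29.
Iteration 2: 23 < 687 holds -> k = 23 * 3 + 5 = 74, s = 29 + 74 = 103.
Iteration 3: 74 < 687 holds -> k = 74 * 3 + 5 = 227, s = 103 + 227 = 330.
Iteration 4: 227 < 687 holds -> k = 227 * 3 + 5 = 686, s = 330 + 686 = 1016.
Iteration 5: 686 < 687 holds -> k = 686 * 3 + 5 = 2063, s = 1016 + 2063 = 3079.
Iteration 6: 2063 < 687 fails; recursion stops.
s values: 6, 29, 103, 330, 1016, 3079; the maximum is 3079.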